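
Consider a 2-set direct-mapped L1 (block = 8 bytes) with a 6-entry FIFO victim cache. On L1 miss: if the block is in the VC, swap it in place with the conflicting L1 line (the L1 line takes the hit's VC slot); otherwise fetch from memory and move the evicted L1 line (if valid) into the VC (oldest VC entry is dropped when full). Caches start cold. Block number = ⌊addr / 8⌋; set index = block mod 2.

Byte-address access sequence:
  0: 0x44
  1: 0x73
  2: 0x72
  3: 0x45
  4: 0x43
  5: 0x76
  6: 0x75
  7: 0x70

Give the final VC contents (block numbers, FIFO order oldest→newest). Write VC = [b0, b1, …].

  [0] addr=0x44 blk=8 s=0: MISS | VC []
  [1] addr=0x73 blk=14 s=0: MISS | VC [8]
  [2] addr=0x72 blk=14 s=0: L1-HIT | VC [8]
  [3] addr=0x45 blk=8 s=0: VC-HIT | VC [14]
  [4] addr=0x43 blk=8 s=0: L1-HIT | VC [14]
  [5] addr=0x76 blk=14 s=0: VC-HIT | VC [8]
  [6] addr=0x75 blk=14 s=0: L1-HIT | VC [8]
  [7] addr=0x70 blk=14 s=0: L1-HIT | VC [8]

VC = [8]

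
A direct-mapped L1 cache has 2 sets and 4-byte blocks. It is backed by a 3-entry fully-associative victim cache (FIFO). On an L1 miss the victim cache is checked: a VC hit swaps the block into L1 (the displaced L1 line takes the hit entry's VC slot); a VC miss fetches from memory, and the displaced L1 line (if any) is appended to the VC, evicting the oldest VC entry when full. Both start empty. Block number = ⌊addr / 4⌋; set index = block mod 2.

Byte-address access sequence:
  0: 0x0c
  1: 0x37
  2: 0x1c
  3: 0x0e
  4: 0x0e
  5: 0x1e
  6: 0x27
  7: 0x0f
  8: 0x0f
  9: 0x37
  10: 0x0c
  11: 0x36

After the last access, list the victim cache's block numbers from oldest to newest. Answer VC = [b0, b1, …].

VC = [9, 3, 7]

0: 0xc (blk 3, set 1) → MISS  vc=[]
1: 0x37 (blk 13, set 1) → MISS  vc=[3]
2: 0x1c (blk 7, set 1) → MISS  vc=[3, 13]
3: 0xe (blk 3, set 1) → VC-HIT  vc=[7, 13]
4: 0xe (blk 3, set 1) → L1-HIT  vc=[7, 13]
5: 0x1e (blk 7, set 1) → VC-HIT  vc=[3, 13]
6: 0x27 (blk 9, set 1) → MISS  vc=[3, 13, 7]
7: 0xf (blk 3, set 1) → VC-HIT  vc=[9, 13, 7]
8: 0xf (blk 3, set 1) → L1-HIT  vc=[9, 13, 7]
9: 0x37 (blk 13, set 1) → VC-HIT  vc=[9, 3, 7]
10: 0xc (blk 3, set 1) → VC-HIT  vc=[9, 13, 7]
11: 0x36 (blk 13, set 1) → VC-HIT  vc=[9, 3, 7]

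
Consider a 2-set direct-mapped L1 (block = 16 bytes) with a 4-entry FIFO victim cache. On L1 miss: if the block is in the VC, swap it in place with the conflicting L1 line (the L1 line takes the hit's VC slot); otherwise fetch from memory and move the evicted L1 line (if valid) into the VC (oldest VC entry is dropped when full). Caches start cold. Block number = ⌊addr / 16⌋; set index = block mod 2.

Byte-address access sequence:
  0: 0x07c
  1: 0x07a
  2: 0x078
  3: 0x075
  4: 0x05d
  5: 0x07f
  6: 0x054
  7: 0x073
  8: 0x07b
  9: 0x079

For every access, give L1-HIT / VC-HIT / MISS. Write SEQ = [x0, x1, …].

SEQ = [MISS, L1-HIT, L1-HIT, L1-HIT, MISS, VC-HIT, VC-HIT, VC-HIT, L1-HIT, L1-HIT]

#0 0x7c→b7/s1 MISS; vc=[]
#1 0x7a→b7/s1 L1-HIT; vc=[]
#2 0x78→b7/s1 L1-HIT; vc=[]
#3 0x75→b7/s1 L1-HIT; vc=[]
#4 0x5d→b5/s1 MISS; vc=[7]
#5 0x7f→b7/s1 VC-HIT; vc=[5]
#6 0x54→b5/s1 VC-HIT; vc=[7]
#7 0x73→b7/s1 VC-HIT; vc=[5]
#8 0x7b→b7/s1 L1-HIT; vc=[5]
#9 0x79→b7/s1 L1-HIT; vc=[5]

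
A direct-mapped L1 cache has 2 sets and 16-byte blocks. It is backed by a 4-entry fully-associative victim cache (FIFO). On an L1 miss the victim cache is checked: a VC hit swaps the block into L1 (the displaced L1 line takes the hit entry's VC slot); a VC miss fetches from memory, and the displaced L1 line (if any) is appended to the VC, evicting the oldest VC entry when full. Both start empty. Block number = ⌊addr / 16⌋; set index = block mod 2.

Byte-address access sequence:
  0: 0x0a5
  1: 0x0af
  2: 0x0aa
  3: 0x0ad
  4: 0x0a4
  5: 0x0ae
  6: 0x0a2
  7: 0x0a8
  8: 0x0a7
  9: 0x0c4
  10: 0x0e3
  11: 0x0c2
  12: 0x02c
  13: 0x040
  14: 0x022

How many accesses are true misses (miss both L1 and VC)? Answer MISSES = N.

  [0] addr=0xa5 blk=10 s=0: MISS | VC []
  [1] addr=0xaf blk=10 s=0: L1-HIT | VC []
  [2] addr=0xaa blk=10 s=0: L1-HIT | VC []
  [3] addr=0xad blk=10 s=0: L1-HIT | VC []
  [4] addr=0xa4 blk=10 s=0: L1-HIT | VC []
  [5] addr=0xae blk=10 s=0: L1-HIT | VC []
  [6] addr=0xa2 blk=10 s=0: L1-HIT | VC []
  [7] addr=0xa8 blk=10 s=0: L1-HIT | VC []
  [8] addr=0xa7 blk=10 s=0: L1-HIT | VC []
  [9] addr=0xc4 blk=12 s=0: MISS | VC [10]
  [10] addr=0xe3 blk=14 s=0: MISS | VC [10, 12]
  [11] addr=0xc2 blk=12 s=0: VC-HIT | VC [10, 14]
  [12] addr=0x2c blk=2 s=0: MISS | VC [10, 14, 12]
  [13] addr=0x40 blk=4 s=0: MISS | VC [10, 14, 12, 2]
  [14] addr=0x22 blk=2 s=0: VC-HIT | VC [10, 14, 12, 4]

MISSES = 5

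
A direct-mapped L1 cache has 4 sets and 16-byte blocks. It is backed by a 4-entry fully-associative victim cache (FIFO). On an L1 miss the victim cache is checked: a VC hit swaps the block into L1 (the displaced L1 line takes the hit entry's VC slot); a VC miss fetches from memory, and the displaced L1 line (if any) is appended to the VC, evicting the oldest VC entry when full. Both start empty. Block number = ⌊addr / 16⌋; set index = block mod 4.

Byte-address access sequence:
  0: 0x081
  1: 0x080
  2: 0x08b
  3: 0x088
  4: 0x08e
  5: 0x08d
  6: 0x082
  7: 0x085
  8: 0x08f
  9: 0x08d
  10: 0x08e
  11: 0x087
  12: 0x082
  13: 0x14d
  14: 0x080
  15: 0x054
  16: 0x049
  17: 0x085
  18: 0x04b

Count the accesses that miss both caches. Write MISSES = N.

MISSES = 4

#0 0x81→b8/s0 MISS; vc=[]
#1 0x80→b8/s0 L1-HIT; vc=[]
#2 0x8b→b8/s0 L1-HIT; vc=[]
#3 0x88→b8/s0 L1-HIT; vc=[]
#4 0x8e→b8/s0 L1-HIT; vc=[]
#5 0x8d→b8/s0 L1-HIT; vc=[]
#6 0x82→b8/s0 L1-HIT; vc=[]
#7 0x85→b8/s0 L1-HIT; vc=[]
#8 0x8f→b8/s0 L1-HIT; vc=[]
#9 0x8d→b8/s0 L1-HIT; vc=[]
#10 0x8e→b8/s0 L1-HIT; vc=[]
#11 0x87→b8/s0 L1-HIT; vc=[]
#12 0x82→b8/s0 L1-HIT; vc=[]
#13 0x14d→b20/s0 MISS; vc=[8]
#14 0x80→b8/s0 VC-HIT; vc=[20]
#15 0x54→b5/s1 MISS; vc=[20]
#16 0x49→b4/s0 MISS; vc=[20,8]
#17 0x85→b8/s0 VC-HIT; vc=[20,4]
#18 0x4b→b4/s0 VC-HIT; vc=[20,8]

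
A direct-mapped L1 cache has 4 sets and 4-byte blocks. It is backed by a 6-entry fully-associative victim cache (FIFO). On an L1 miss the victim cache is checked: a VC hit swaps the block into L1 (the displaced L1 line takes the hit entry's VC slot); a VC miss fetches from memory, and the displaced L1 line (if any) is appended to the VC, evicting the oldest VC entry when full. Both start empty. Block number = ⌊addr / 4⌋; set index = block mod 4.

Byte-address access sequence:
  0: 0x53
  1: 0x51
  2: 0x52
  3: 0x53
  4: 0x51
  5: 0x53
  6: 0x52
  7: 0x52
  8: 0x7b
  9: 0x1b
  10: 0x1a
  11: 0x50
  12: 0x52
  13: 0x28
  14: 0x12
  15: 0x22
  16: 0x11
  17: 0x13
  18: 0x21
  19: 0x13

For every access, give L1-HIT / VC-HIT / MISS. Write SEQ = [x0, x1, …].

SEQ = [MISS, L1-HIT, L1-HIT, L1-HIT, L1-HIT, L1-HIT, L1-HIT, L1-HIT, MISS, MISS, L1-HIT, L1-HIT, L1-HIT, MISS, MISS, MISS, VC-HIT, L1-HIT, VC-HIT, VC-HIT]

#0 0x53→b20/s0 MISS; vc=[]
#1 0x51→b20/s0 L1-HIT; vc=[]
#2 0x52→b20/s0 L1-HIT; vc=[]
#3 0x53→b20/s0 L1-HIT; vc=[]
#4 0x51→b20/s0 L1-HIT; vc=[]
#5 0x53→b20/s0 L1-HIT; vc=[]
#6 0x52→b20/s0 L1-HIT; vc=[]
#7 0x52→b20/s0 L1-HIT; vc=[]
#8 0x7b→b30/s2 MISS; vc=[]
#9 0x1b→b6/s2 MISS; vc=[30]
#10 0x1a→b6/s2 L1-HIT; vc=[30]
#11 0x50→b20/s0 L1-HIT; vc=[30]
#12 0x52→b20/s0 L1-HIT; vc=[30]
#13 0x28→b10/s2 MISS; vc=[30,6]
#14 0x12→b4/s0 MISS; vc=[30,6,20]
#15 0x22→b8/s0 MISS; vc=[30,6,20,4]
#16 0x11→b4/s0 VC-HIT; vc=[30,6,20,8]
#17 0x13→b4/s0 L1-HIT; vc=[30,6,20,8]
#18 0x21→b8/s0 VC-HIT; vc=[30,6,20,4]
#19 0x13→b4/s0 VC-HIT; vc=[30,6,20,8]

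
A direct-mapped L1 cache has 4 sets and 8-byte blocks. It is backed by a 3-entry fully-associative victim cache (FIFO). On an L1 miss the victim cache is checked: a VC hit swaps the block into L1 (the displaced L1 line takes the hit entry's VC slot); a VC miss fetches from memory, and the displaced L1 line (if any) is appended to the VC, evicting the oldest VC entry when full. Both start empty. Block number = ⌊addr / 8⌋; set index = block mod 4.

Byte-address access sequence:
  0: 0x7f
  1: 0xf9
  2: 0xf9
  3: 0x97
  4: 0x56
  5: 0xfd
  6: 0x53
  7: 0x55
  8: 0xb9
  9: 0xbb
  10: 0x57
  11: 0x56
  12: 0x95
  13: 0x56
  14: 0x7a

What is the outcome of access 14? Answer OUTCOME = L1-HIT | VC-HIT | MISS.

OUTCOME = VC-HIT

  [0] addr=0x7f blk=15 s=3: MISS | VC []
  [1] addr=0xf9 blk=31 s=3: MISS | VC [15]
  [2] addr=0xf9 blk=31 s=3: L1-HIT | VC [15]
  [3] addr=0x97 blk=18 s=2: MISS | VC [15]
  [4] addr=0x56 blk=10 s=2: MISS | VC [15, 18]
  [5] addr=0xfd blk=31 s=3: L1-HIT | VC [15, 18]
  [6] addr=0x53 blk=10 s=2: L1-HIT | VC [15, 18]
  [7] addr=0x55 blk=10 s=2: L1-HIT | VC [15, 18]
  [8] addr=0xb9 blk=23 s=3: MISS | VC [15, 18, 31]
  [9] addr=0xbb blk=23 s=3: L1-HIT | VC [15, 18, 31]
  [10] addr=0x57 blk=10 s=2: L1-HIT | VC [15, 18, 31]
  [11] addr=0x56 blk=10 s=2: L1-HIT | VC [15, 18, 31]
  [12] addr=0x95 blk=18 s=2: VC-HIT | VC [15, 10, 31]
  [13] addr=0x56 blk=10 s=2: VC-HIT | VC [15, 18, 31]
  [14] addr=0x7a blk=15 s=3: VC-HIT | VC [23, 18, 31]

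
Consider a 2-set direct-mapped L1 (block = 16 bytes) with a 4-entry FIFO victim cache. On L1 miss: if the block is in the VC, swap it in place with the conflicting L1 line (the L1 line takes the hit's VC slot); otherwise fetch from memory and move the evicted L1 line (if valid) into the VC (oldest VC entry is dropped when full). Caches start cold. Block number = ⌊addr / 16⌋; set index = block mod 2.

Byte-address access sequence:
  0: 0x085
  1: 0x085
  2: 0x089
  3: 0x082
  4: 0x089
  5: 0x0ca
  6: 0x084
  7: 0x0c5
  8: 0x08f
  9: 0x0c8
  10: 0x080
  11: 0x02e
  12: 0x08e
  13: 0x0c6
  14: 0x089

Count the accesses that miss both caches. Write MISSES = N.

0: 0x85 (blk 8, set 0) → MISS  vc=[]
1: 0x85 (blk 8, set 0) → L1-HIT  vc=[]
2: 0x89 (blk 8, set 0) → L1-HIT  vc=[]
3: 0x82 (blk 8, set 0) → L1-HIT  vc=[]
4: 0x89 (blk 8, set 0) → L1-HIT  vc=[]
5: 0xca (blk 12, set 0) → MISS  vc=[8]
6: 0x84 (blk 8, set 0) → VC-HIT  vc=[12]
7: 0xc5 (blk 12, set 0) → VC-HIT  vc=[8]
8: 0x8f (blk 8, set 0) → VC-HIT  vc=[12]
9: 0xc8 (blk 12, set 0) → VC-HIT  vc=[8]
10: 0x80 (blk 8, set 0) → VC-HIT  vc=[12]
11: 0x2e (blk 2, set 0) → MISS  vc=[12, 8]
12: 0x8e (blk 8, set 0) → VC-HIT  vc=[12, 2]
13: 0xc6 (blk 12, set 0) → VC-HIT  vc=[8, 2]
14: 0x89 (blk 8, set 0) → VC-HIT  vc=[12, 2]

MISSES = 3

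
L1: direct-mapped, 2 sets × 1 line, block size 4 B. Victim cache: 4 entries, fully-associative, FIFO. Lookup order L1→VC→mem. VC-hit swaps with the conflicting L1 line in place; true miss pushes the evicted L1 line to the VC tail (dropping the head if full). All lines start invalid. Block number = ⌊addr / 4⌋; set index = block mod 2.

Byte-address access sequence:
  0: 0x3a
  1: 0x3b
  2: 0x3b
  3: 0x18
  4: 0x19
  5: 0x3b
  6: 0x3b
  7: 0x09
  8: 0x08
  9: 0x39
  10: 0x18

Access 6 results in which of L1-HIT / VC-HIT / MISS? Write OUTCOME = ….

  [0] addr=0x3a blk=14 s=0: MISS | VC []
  [1] addr=0x3b blk=14 s=0: L1-HIT | VC []
  [2] addr=0x3b blk=14 s=0: L1-HIT | VC []
  [3] addr=0x18 blk=6 s=0: MISS | VC [14]
  [4] addr=0x19 blk=6 s=0: L1-HIT | VC [14]
  [5] addr=0x3b blk=14 s=0: VC-HIT | VC [6]
  [6] addr=0x3b blk=14 s=0: L1-HIT | VC [6]
  [7] addr=0x9 blk=2 s=0: MISS | VC [6, 14]
  [8] addr=0x8 blk=2 s=0: L1-HIT | VC [6, 14]
  [9] addr=0x39 blk=14 s=0: VC-HIT | VC [6, 2]
  [10] addr=0x18 blk=6 s=0: VC-HIT | VC [14, 2]

OUTCOME = L1-HIT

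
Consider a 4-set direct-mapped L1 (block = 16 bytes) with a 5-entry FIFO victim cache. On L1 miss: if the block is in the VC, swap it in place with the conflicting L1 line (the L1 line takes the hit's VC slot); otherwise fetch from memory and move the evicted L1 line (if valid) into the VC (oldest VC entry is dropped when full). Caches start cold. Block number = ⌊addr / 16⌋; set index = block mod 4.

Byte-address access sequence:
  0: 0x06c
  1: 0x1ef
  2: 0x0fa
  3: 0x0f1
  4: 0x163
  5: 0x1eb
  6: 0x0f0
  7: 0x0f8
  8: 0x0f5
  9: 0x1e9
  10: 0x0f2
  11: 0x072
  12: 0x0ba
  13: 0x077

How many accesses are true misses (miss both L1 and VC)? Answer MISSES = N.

MISSES = 6

  [0] addr=0x6c blk=6 s=2: MISS | VC []
  [1] addr=0x1ef blk=30 s=2: MISS | VC [6]
  [2] addr=0xfa blk=15 s=3: MISS | VC [6]
  [3] addr=0xf1 blk=15 s=3: L1-HIT | VC [6]
  [4] addr=0x163 blk=22 s=2: MISS | VC [6, 30]
  [5] addr=0x1eb blk=30 s=2: VC-HIT | VC [6, 22]
  [6] addr=0xf0 blk=15 s=3: L1-HIT | VC [6, 22]
  [7] addr=0xf8 blk=15 s=3: L1-HIT | VC [6, 22]
  [8] addr=0xf5 blk=15 s=3: L1-HIT | VC [6, 22]
  [9] addr=0x1e9 blk=30 s=2: L1-HIT | VC [6, 22]
  [10] addr=0xf2 blk=15 s=3: L1-HIT | VC [6, 22]
  [11] addr=0x72 blk=7 s=3: MISS | VC [6, 22, 15]
  [12] addr=0xba blk=11 s=3: MISS | VC [6, 22, 15, 7]
  [13] addr=0x77 blk=7 s=3: VC-HIT | VC [6, 22, 15, 11]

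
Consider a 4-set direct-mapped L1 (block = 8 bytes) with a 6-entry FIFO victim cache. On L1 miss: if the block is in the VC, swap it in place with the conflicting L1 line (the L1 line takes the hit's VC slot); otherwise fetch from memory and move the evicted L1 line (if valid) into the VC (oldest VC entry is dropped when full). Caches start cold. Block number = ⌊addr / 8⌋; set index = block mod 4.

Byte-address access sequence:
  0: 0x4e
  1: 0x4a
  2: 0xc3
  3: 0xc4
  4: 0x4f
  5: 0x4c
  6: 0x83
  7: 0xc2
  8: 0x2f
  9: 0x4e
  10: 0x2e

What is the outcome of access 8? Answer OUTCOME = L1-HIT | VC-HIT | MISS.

#0 0x4e→b9/s1 MISS; vc=[]
#1 0x4a→b9/s1 L1-HIT; vc=[]
#2 0xc3→b24/s0 MISS; vc=[]
#3 0xc4→b24/s0 L1-HIT; vc=[]
#4 0x4f→b9/s1 L1-HIT; vc=[]
#5 0x4c→b9/s1 L1-HIT; vc=[]
#6 0x83→b16/s0 MISS; vc=[24]
#7 0xc2→b24/s0 VC-HIT; vc=[16]
#8 0x2f→b5/s1 MISS; vc=[16,9]
#9 0x4e→b9/s1 VC-HIT; vc=[16,5]
#10 0x2e→b5/s1 VC-HIT; vc=[16,9]

OUTCOME = MISS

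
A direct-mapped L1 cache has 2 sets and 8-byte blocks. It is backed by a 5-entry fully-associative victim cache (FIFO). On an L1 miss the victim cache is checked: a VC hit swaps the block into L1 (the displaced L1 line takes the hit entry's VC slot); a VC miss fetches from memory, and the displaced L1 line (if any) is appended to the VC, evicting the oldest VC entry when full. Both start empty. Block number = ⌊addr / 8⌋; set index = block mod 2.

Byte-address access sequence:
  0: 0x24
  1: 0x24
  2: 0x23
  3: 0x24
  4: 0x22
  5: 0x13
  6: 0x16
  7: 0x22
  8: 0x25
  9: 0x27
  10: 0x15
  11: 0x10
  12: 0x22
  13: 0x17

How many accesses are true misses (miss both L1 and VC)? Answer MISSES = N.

MISSES = 2

0: 0x24 (blk 4, set 0) → MISS  vc=[]
1: 0x24 (blk 4, set 0) → L1-HIT  vc=[]
2: 0x23 (blk 4, set 0) → L1-HIT  vc=[]
3: 0x24 (blk 4, set 0) → L1-HIT  vc=[]
4: 0x22 (blk 4, set 0) → L1-HIT  vc=[]
5: 0x13 (blk 2, set 0) → MISS  vc=[4]
6: 0x16 (blk 2, set 0) → L1-HIT  vc=[4]
7: 0x22 (blk 4, set 0) → VC-HIT  vc=[2]
8: 0x25 (blk 4, set 0) → L1-HIT  vc=[2]
9: 0x27 (blk 4, set 0) → L1-HIT  vc=[2]
10: 0x15 (blk 2, set 0) → VC-HIT  vc=[4]
11: 0x10 (blk 2, set 0) → L1-HIT  vc=[4]
12: 0x22 (blk 4, set 0) → VC-HIT  vc=[2]
13: 0x17 (blk 2, set 0) → VC-HIT  vc=[4]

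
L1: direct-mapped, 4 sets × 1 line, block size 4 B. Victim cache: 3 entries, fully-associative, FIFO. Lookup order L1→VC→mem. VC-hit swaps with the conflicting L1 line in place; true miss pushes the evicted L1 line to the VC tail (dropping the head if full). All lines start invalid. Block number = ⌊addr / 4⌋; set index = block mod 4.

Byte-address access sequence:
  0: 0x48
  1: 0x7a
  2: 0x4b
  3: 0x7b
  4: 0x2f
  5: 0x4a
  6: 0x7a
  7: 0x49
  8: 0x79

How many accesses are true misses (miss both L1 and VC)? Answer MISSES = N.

MISSES = 3

0: 0x48 (blk 18, set 2) → MISS  vc=[]
1: 0x7a (blk 30, set 2) → MISS  vc=[18]
2: 0x4b (blk 18, set 2) → VC-HIT  vc=[30]
3: 0x7b (blk 30, set 2) → VC-HIT  vc=[18]
4: 0x2f (blk 11, set 3) → MISS  vc=[18]
5: 0x4a (blk 18, set 2) → VC-HIT  vc=[30]
6: 0x7a (blk 30, set 2) → VC-HIT  vc=[18]
7: 0x49 (blk 18, set 2) → VC-HIT  vc=[30]
8: 0x79 (blk 30, set 2) → VC-HIT  vc=[18]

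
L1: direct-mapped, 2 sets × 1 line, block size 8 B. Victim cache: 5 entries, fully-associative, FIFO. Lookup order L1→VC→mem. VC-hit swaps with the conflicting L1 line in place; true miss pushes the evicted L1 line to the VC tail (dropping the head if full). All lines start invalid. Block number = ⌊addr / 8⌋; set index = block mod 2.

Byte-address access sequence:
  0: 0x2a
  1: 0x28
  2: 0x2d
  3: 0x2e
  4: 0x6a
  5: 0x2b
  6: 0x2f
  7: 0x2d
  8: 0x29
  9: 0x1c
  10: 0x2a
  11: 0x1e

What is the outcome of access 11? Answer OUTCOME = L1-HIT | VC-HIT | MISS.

  [0] addr=0x2a blk=5 s=1: MISS | VC []
  [1] addr=0x28 blk=5 s=1: L1-HIT | VC []
  [2] addr=0x2d blk=5 s=1: L1-HIT | VC []
  [3] addr=0x2e blk=5 s=1: L1-HIT | VC []
  [4] addr=0x6a blk=13 s=1: MISS | VC [5]
  [5] addr=0x2b blk=5 s=1: VC-HIT | VC [13]
  [6] addr=0x2f blk=5 s=1: L1-HIT | VC [13]
  [7] addr=0x2d blk=5 s=1: L1-HIT | VC [13]
  [8] addr=0x29 blk=5 s=1: L1-HIT | VC [13]
  [9] addr=0x1c blk=3 s=1: MISS | VC [13, 5]
  [10] addr=0x2a blk=5 s=1: VC-HIT | VC [13, 3]
  [11] addr=0x1e blk=3 s=1: VC-HIT | VC [13, 5]

OUTCOME = VC-HIT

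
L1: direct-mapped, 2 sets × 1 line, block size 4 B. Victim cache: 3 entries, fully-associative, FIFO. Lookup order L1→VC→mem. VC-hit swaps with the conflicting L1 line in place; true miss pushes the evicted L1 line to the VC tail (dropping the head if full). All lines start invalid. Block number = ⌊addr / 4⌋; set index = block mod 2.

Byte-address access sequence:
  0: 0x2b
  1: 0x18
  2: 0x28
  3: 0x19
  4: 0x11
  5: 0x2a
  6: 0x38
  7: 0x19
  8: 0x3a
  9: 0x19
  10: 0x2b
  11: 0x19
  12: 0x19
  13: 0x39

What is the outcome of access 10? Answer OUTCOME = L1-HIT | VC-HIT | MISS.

0: 0x2b (blk 10, set 0) → MISS  vc=[]
1: 0x18 (blk 6, set 0) → MISS  vc=[10]
2: 0x28 (blk 10, set 0) → VC-HIT  vc=[6]
3: 0x19 (blk 6, set 0) → VC-HIT  vc=[10]
4: 0x11 (blk 4, set 0) → MISS  vc=[10, 6]
5: 0x2a (blk 10, set 0) → VC-HIT  vc=[4, 6]
6: 0x38 (blk 14, set 0) → MISS  vc=[4, 6, 10]
7: 0x19 (blk 6, set 0) → VC-HIT  vc=[4, 14, 10]
8: 0x3a (blk 14, set 0) → VC-HIT  vc=[4, 6, 10]
9: 0x19 (blk 6, set 0) → VC-HIT  vc=[4, 14, 10]
10: 0x2b (blk 10, set 0) → VC-HIT  vc=[4, 14, 6]
11: 0x19 (blk 6, set 0) → VC-HIT  vc=[4, 14, 10]
12: 0x19 (blk 6, set 0) → L1-HIT  vc=[4, 14, 10]
13: 0x39 (blk 14, set 0) → VC-HIT  vc=[4, 6, 10]

OUTCOME = VC-HIT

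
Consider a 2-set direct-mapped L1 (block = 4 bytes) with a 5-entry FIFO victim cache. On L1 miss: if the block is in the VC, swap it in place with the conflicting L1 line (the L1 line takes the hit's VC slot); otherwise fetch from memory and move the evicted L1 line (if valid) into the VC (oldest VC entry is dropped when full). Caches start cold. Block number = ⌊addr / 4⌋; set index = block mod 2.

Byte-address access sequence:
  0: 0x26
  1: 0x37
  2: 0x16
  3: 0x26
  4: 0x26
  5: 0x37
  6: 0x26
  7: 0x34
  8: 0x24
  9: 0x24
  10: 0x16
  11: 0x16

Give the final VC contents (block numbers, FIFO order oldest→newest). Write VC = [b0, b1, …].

VC = [9, 13]

#0 0x26→b9/s1 MISS; vc=[]
#1 0x37→b13/s1 MISS; vc=[9]
#2 0x16→b5/s1 MISS; vc=[9,13]
#3 0x26→b9/s1 VC-HIT; vc=[5,13]
#4 0x26→b9/s1 L1-HIT; vc=[5,13]
#5 0x37→b13/s1 VC-HIT; vc=[5,9]
#6 0x26→b9/s1 VC-HIT; vc=[5,13]
#7 0x34→b13/s1 VC-HIT; vc=[5,9]
#8 0x24→b9/s1 VC-HIT; vc=[5,13]
#9 0x24→b9/s1 L1-HIT; vc=[5,13]
#10 0x16→b5/s1 VC-HIT; vc=[9,13]
#11 0x16→b5/s1 L1-HIT; vc=[9,13]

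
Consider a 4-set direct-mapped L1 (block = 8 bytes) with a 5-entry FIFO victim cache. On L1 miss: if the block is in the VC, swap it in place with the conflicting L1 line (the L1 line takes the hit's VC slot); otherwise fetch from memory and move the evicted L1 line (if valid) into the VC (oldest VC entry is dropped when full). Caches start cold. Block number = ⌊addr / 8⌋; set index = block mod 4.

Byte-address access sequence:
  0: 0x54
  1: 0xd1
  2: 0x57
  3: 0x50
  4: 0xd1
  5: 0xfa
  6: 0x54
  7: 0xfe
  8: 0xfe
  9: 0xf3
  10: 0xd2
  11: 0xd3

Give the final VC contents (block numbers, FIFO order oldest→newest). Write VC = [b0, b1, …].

0: 0x54 (blk 10, set 2) → MISS  vc=[]
1: 0xd1 (blk 26, set 2) → MISS  vc=[10]
2: 0x57 (blk 10, set 2) → VC-HIT  vc=[26]
3: 0x50 (blk 10, set 2) → L1-HIT  vc=[26]
4: 0xd1 (blk 26, set 2) → VC-HIT  vc=[10]
5: 0xfa (blk 31, set 3) → MISS  vc=[10]
6: 0x54 (blk 10, set 2) → VC-HIT  vc=[26]
7: 0xfe (blk 31, set 3) → L1-HIT  vc=[26]
8: 0xfe (blk 31, set 3) → L1-HIT  vc=[26]
9: 0xf3 (blk 30, set 2) → MISS  vc=[26, 10]
10: 0xd2 (blk 26, set 2) → VC-HIT  vc=[30, 10]
11: 0xd3 (blk 26, set 2) → L1-HIT  vc=[30, 10]

VC = [30, 10]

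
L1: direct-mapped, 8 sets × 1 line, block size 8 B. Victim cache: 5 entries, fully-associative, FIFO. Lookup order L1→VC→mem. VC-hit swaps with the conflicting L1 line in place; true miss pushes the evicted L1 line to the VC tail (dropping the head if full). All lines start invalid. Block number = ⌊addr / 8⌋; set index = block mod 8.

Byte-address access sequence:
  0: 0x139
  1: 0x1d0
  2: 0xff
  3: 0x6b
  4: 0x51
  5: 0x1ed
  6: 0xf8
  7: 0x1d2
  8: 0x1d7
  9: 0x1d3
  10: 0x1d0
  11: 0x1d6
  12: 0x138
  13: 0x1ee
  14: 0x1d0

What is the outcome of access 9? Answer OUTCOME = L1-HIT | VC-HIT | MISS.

#0 0x139→b39/s7 MISS; vc=[]
#1 0x1d0→b58/s2 MISS; vc=[]
#2 0xff→b31/s7 MISS; vc=[39]
#3 0x6b→b13/s5 MISS; vc=[39]
#4 0x51→b10/s2 MISS; vc=[39,58]
#5 0x1ed→b61/s5 MISS; vc=[39,58,13]
#6 0xf8→b31/s7 L1-HIT; vc=[39,58,13]
#7 0x1d2→b58/s2 VC-HIT; vc=[39,10,13]
#8 0x1d7→b58/s2 L1-HIT; vc=[39,10,13]
#9 0x1d3→b58/s2 L1-HIT; vc=[39,10,13]
#10 0x1d0→b58/s2 L1-HIT; vc=[39,10,13]
#11 0x1d6→b58/s2 L1-HIT; vc=[39,10,13]
#12 0x138→b39/s7 VC-HIT; vc=[31,10,13]
#13 0x1ee→b61/s5 L1-HIT; vc=[31,10,13]
#14 0x1d0→b58/s2 L1-HIT; vc=[31,10,13]

OUTCOME = L1-HIT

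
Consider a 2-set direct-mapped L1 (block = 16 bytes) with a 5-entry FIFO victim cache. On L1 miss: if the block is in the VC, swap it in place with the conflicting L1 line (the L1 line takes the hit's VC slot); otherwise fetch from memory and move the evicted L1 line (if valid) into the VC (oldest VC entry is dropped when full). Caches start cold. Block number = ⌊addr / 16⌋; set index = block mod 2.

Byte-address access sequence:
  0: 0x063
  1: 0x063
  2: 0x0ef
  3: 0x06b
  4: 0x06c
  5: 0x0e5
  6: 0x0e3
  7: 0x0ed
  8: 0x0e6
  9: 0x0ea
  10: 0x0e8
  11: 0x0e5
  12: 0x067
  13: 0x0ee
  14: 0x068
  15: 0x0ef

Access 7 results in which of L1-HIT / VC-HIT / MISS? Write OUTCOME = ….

OUTCOME = L1-HIT

  [0] addr=0x63 blk=6 s=0: MISS | VC []
  [1] addr=0x63 blk=6 s=0: L1-HIT | VC []
  [2] addr=0xef blk=14 s=0: MISS | VC [6]
  [3] addr=0x6b blk=6 s=0: VC-HIT | VC [14]
  [4] addr=0x6c blk=6 s=0: L1-HIT | VC [14]
  [5] addr=0xe5 blk=14 s=0: VC-HIT | VC [6]
  [6] addr=0xe3 blk=14 s=0: L1-HIT | VC [6]
  [7] addr=0xed blk=14 s=0: L1-HIT | VC [6]
  [8] addr=0xe6 blk=14 s=0: L1-HIT | VC [6]
  [9] addr=0xea blk=14 s=0: L1-HIT | VC [6]
  [10] addr=0xe8 blk=14 s=0: L1-HIT | VC [6]
  [11] addr=0xe5 blk=14 s=0: L1-HIT | VC [6]
  [12] addr=0x67 blk=6 s=0: VC-HIT | VC [14]
  [13] addr=0xee blk=14 s=0: VC-HIT | VC [6]
  [14] addr=0x68 blk=6 s=0: VC-HIT | VC [14]
  [15] addr=0xef blk=14 s=0: VC-HIT | VC [6]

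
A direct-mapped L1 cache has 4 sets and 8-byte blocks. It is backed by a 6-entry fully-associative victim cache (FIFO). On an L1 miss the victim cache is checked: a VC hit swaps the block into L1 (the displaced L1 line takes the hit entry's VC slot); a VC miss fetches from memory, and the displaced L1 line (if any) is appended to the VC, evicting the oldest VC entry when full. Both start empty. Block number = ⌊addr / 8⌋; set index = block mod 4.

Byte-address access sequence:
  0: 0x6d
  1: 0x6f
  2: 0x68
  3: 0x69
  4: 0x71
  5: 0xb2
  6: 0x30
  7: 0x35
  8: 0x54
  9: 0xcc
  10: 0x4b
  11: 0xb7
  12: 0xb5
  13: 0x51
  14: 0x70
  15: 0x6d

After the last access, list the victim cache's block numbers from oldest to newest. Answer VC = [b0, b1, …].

VC = [10, 22, 6, 9, 25]

#0 0x6d→b13/s1 MISS; vc=[]
#1 0x6f→b13/s1 L1-HIT; vc=[]
#2 0x68→b13/s1 L1-HIT; vc=[]
#3 0x69→b13/s1 L1-HIT; vc=[]
#4 0x71→b14/s2 MISS; vc=[]
#5 0xb2→b22/s2 MISS; vc=[14]
#6 0x30→b6/s2 MISS; vc=[14,22]
#7 0x35→b6/s2 L1-HIT; vc=[14,22]
#8 0x54→b10/s2 MISS; vc=[14,22,6]
#9 0xcc→b25/s1 MISS; vc=[14,22,6,13]
#10 0x4b→b9/s1 MISS; vc=[14,22,6,13,25]
#11 0xb7→b22/s2 VC-HIT; vc=[14,10,6,13,25]
#12 0xb5→b22/s2 L1-HIT; vc=[14,10,6,13,25]
#13 0x51→b10/s2 VC-HIT; vc=[14,22,6,13,25]
#14 0x70→b14/s2 VC-HIT; vc=[10,22,6,13,25]
#15 0x6d→b13/s1 VC-HIT; vc=[10,22,6,9,25]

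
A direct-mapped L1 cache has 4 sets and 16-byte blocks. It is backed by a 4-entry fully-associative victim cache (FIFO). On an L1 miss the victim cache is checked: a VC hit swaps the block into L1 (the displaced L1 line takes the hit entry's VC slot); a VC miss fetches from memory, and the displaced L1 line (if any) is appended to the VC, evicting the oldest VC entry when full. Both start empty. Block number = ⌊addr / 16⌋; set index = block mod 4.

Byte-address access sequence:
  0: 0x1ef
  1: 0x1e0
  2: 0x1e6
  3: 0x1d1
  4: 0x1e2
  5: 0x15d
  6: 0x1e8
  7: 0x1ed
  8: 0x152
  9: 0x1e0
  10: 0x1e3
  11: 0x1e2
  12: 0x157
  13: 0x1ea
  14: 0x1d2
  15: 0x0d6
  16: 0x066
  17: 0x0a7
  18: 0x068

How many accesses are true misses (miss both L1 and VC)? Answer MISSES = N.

MISSES = 6

0: 0x1ef (blk 30, set 2) → MISS  vc=[]
1: 0x1e0 (blk 30, set 2) → L1-HIT  vc=[]
2: 0x1e6 (blk 30, set 2) → L1-HIT  vc=[]
3: 0x1d1 (blk 29, set 1) → MISS  vc=[]
4: 0x1e2 (blk 30, set 2) → L1-HIT  vc=[]
5: 0x15d (blk 21, set 1) → MISS  vc=[29]
6: 0x1e8 (blk 30, set 2) → L1-HIT  vc=[29]
7: 0x1ed (blk 30, set 2) → L1-HIT  vc=[29]
8: 0x152 (blk 21, set 1) → L1-HIT  vc=[29]
9: 0x1e0 (blk 30, set 2) → L1-HIT  vc=[29]
10: 0x1e3 (blk 30, set 2) → L1-HIT  vc=[29]
11: 0x1e2 (blk 30, set 2) → L1-HIT  vc=[29]
12: 0x157 (blk 21, set 1) → L1-HIT  vc=[29]
13: 0x1ea (blk 30, set 2) → L1-HIT  vc=[29]
14: 0x1d2 (blk 29, set 1) → VC-HIT  vc=[21]
15: 0xd6 (blk 13, set 1) → MISS  vc=[21, 29]
16: 0x66 (blk 6, set 2) → MISS  vc=[21, 29, 30]
17: 0xa7 (blk 10, set 2) → MISS  vc=[21, 29, 30, 6]
18: 0x68 (blk 6, set 2) → VC-HIT  vc=[21, 29, 30, 10]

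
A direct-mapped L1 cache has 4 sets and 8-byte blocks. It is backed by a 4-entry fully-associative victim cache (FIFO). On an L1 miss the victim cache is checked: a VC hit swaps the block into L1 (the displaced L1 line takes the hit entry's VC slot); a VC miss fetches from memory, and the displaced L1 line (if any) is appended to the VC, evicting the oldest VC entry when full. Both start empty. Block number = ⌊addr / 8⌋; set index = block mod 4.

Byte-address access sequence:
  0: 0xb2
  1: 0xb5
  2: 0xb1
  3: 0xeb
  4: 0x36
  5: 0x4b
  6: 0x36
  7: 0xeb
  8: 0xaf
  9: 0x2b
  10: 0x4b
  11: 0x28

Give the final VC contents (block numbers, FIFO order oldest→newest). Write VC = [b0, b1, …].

  [0] addr=0xb2 blk=22 s=2: MISS | VC []
  [1] addr=0xb5 blk=22 s=2: L1-HIT | VC []
  [2] addr=0xb1 blk=22 s=2: L1-HIT | VC []
  [3] addr=0xeb blk=29 s=1: MISS | VC []
  [4] addr=0x36 blk=6 s=2: MISS | VC [22]
  [5] addr=0x4b blk=9 s=1: MISS | VC [22, 29]
  [6] addr=0x36 blk=6 s=2: L1-HIT | VC [22, 29]
  [7] addr=0xeb blk=29 s=1: VC-HIT | VC [22, 9]
  [8] addr=0xaf blk=21 s=1: MISS | VC [22, 9, 29]
  [9] addr=0x2b blk=5 s=1: MISS | VC [22, 9, 29, 21]
  [10] addr=0x4b blk=9 s=1: VC-HIT | VC [22, 5, 29, 21]
  [11] addr=0x28 blk=5 s=1: VC-HIT | VC [22, 9, 29, 21]

VC = [22, 9, 29, 21]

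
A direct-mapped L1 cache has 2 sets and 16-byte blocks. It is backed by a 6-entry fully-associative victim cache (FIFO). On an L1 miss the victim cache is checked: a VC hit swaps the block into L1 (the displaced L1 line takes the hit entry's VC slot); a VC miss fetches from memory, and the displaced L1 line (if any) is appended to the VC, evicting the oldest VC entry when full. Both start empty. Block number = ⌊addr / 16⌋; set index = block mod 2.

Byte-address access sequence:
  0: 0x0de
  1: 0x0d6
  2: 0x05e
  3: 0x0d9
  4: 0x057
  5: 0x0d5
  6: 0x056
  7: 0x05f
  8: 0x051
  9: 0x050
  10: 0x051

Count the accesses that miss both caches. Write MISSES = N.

0: 0xde (blk 13, set 1) → MISS  vc=[]
1: 0xd6 (blk 13, set 1) → L1-HIT  vc=[]
2: 0x5e (blk 5, set 1) → MISS  vc=[13]
3: 0xd9 (blk 13, set 1) → VC-HIT  vc=[5]
4: 0x57 (blk 5, set 1) → VC-HIT  vc=[13]
5: 0xd5 (blk 13, set 1) → VC-HIT  vc=[5]
6: 0x56 (blk 5, set 1) → VC-HIT  vc=[13]
7: 0x5f (blk 5, set 1) → L1-HIT  vc=[13]
8: 0x51 (blk 5, set 1) → L1-HIT  vc=[13]
9: 0x50 (blk 5, set 1) → L1-HIT  vc=[13]
10: 0x51 (blk 5, set 1) → L1-HIT  vc=[13]

MISSES = 2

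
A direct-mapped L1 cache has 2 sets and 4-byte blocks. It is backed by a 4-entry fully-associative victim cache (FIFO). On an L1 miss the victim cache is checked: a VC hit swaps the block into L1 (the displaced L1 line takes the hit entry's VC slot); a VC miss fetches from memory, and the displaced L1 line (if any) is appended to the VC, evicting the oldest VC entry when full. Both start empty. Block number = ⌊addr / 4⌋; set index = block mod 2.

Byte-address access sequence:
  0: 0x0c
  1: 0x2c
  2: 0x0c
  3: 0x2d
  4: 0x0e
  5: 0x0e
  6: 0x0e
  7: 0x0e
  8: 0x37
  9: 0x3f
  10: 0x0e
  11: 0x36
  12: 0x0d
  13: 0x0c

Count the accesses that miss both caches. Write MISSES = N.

MISSES = 4

  [0] addr=0xc blk=3 s=1: MISS | VC []
  [1] addr=0x2c blk=11 s=1: MISS | VC [3]
  [2] addr=0xc blk=3 s=1: VC-HIT | VC [11]
  [3] addr=0x2d blk=11 s=1: VC-HIT | VC [3]
  [4] addr=0xe blk=3 s=1: VC-HIT | VC [11]
  [5] addr=0xe blk=3 s=1: L1-HIT | VC [11]
  [6] addr=0xe blk=3 s=1: L1-HIT | VC [11]
  [7] addr=0xe blk=3 s=1: L1-HIT | VC [11]
  [8] addr=0x37 blk=13 s=1: MISS | VC [11, 3]
  [9] addr=0x3f blk=15 s=1: MISS | VC [11, 3, 13]
  [10] addr=0xe blk=3 s=1: VC-HIT | VC [11, 15, 13]
  [11] addr=0x36 blk=13 s=1: VC-HIT | VC [11, 15, 3]
  [12] addr=0xd blk=3 s=1: VC-HIT | VC [11, 15, 13]
  [13] addr=0xc blk=3 s=1: L1-HIT | VC [11, 15, 13]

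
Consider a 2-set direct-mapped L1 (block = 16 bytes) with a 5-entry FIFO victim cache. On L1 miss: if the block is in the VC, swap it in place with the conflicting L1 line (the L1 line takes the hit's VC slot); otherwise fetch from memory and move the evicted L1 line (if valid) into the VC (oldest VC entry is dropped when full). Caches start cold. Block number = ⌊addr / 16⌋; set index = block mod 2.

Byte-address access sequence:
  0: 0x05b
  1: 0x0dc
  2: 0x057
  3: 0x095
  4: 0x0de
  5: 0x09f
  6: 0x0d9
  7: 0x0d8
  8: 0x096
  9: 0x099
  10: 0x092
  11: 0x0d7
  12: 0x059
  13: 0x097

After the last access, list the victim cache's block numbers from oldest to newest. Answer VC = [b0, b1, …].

  [0] addr=0x5b blk=5 s=1: MISS | VC []
  [1] addr=0xdc blk=13 s=1: MISS | VC [5]
  [2] addr=0x57 blk=5 s=1: VC-HIT | VC [13]
  [3] addr=0x95 blk=9 s=1: MISS | VC [13, 5]
  [4] addr=0xde blk=13 s=1: VC-HIT | VC [9, 5]
  [5] addr=0x9f blk=9 s=1: VC-HIT | VC [13, 5]
  [6] addr=0xd9 blk=13 s=1: VC-HIT | VC [9, 5]
  [7] addr=0xd8 blk=13 s=1: L1-HIT | VC [9, 5]
  [8] addr=0x96 blk=9 s=1: VC-HIT | VC [13, 5]
  [9] addr=0x99 blk=9 s=1: L1-HIT | VC [13, 5]
  [10] addr=0x92 blk=9 s=1: L1-HIT | VC [13, 5]
  [11] addr=0xd7 blk=13 s=1: VC-HIT | VC [9, 5]
  [12] addr=0x59 blk=5 s=1: VC-HIT | VC [9, 13]
  [13] addr=0x97 blk=9 s=1: VC-HIT | VC [5, 13]

VC = [5, 13]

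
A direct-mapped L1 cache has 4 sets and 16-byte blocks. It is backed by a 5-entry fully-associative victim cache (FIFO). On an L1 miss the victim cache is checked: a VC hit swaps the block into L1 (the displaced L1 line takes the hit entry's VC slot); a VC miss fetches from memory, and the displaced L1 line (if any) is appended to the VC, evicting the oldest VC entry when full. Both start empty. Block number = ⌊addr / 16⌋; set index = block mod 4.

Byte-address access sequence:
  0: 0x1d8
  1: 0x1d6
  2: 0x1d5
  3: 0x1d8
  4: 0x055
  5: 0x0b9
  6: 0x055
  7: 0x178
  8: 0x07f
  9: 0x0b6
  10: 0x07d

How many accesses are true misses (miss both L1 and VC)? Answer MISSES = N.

#0 0x1d8→b29/s1 MISS; vc=[]
#1 0x1d6→b29/s1 L1-HIT; vc=[]
#2 0x1d5→b29/s1 L1-HIT; vc=[]
#3 0x1d8→b29/s1 L1-HIT; vc=[]
#4 0x55→b5/s1 MISS; vc=[29]
#5 0xb9→b11/s3 MISS; vc=[29]
#6 0x55→b5/s1 L1-HIT; vc=[29]
#7 0x178→b23/s3 MISS; vc=[29,11]
#8 0x7f→b7/s3 MISS; vc=[29,11,23]
#9 0xb6→b11/s3 VC-HIT; vc=[29,7,23]
#10 0x7d→b7/s3 VC-HIT; vc=[29,11,23]

MISSES = 5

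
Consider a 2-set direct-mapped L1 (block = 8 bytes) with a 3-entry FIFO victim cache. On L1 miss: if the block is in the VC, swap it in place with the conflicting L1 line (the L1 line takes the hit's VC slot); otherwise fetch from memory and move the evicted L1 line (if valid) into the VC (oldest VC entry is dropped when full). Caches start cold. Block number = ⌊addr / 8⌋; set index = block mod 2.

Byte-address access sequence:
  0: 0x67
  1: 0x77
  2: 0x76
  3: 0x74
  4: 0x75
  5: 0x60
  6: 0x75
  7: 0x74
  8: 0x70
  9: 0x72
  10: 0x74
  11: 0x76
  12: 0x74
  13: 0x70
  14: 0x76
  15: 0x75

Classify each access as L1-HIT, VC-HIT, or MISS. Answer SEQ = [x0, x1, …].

0: 0x67 (blk 12, set 0) → MISS  vc=[]
1: 0x77 (blk 14, set 0) → MISS  vc=[12]
2: 0x76 (blk 14, set 0) → L1-HIT  vc=[12]
3: 0x74 (blk 14, set 0) → L1-HIT  vc=[12]
4: 0x75 (blk 14, set 0) → L1-HIT  vc=[12]
5: 0x60 (blk 12, set 0) → VC-HIT  vc=[14]
6: 0x75 (blk 14, set 0) → VC-HIT  vc=[12]
7: 0x74 (blk 14, set 0) → L1-HIT  vc=[12]
8: 0x70 (blk 14, set 0) → L1-HIT  vc=[12]
9: 0x72 (blk 14, set 0) → L1-HIT  vc=[12]
10: 0x74 (blk 14, set 0) → L1-HIT  vc=[12]
11: 0x76 (blk 14, set 0) → L1-HIT  vc=[12]
12: 0x74 (blk 14, set 0) → L1-HIT  vc=[12]
13: 0x70 (blk 14, set 0) → L1-HIT  vc=[12]
14: 0x76 (blk 14, set 0) → L1-HIT  vc=[12]
15: 0x75 (blk 14, set 0) → L1-HIT  vc=[12]

SEQ = [MISS, MISS, L1-HIT, L1-HIT, L1-HIT, VC-HIT, VC-HIT, L1-HIT, L1-HIT, L1-HIT, L1-HIT, L1-HIT, L1-HIT, L1-HIT, L1-HIT, L1-HIT]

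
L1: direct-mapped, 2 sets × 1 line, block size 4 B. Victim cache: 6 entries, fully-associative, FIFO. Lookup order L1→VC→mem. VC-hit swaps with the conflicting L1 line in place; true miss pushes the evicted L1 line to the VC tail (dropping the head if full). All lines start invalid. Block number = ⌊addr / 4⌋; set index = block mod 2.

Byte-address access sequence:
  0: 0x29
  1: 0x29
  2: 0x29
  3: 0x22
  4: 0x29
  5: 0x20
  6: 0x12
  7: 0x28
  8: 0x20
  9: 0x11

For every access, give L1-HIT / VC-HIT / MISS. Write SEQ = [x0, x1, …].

  [0] addr=0x29 blk=10 s=0: MISS | VC []
  [1] addr=0x29 blk=10 s=0: L1-HIT | VC []
  [2] addr=0x29 blk=10 s=0: L1-HIT | VC []
  [3] addr=0x22 blk=8 s=0: MISS | VC [10]
  [4] addr=0x29 blk=10 s=0: VC-HIT | VC [8]
  [5] addr=0x20 blk=8 s=0: VC-HIT | VC [10]
  [6] addr=0x12 blk=4 s=0: MISS | VC [10, 8]
  [7] addr=0x28 blk=10 s=0: VC-HIT | VC [4, 8]
  [8] addr=0x20 blk=8 s=0: VC-HIT | VC [4, 10]
  [9] addr=0x11 blk=4 s=0: VC-HIT | VC [8, 10]

SEQ = [MISS, L1-HIT, L1-HIT, MISS, VC-HIT, VC-HIT, MISS, VC-HIT, VC-HIT, VC-HIT]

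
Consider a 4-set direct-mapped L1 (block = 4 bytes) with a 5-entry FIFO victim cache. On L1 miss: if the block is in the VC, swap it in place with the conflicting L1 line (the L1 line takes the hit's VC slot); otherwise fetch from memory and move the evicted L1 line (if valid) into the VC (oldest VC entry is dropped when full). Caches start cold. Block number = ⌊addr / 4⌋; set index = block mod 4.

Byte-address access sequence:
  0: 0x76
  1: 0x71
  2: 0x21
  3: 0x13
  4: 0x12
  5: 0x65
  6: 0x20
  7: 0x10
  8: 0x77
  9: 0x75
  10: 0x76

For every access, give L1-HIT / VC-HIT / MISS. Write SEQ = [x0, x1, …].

#0 0x76→b29/s1 MISS; vc=[]
#1 0x71→b28/s0 MISS; vc=[]
#2 0x21→b8/s0 MISS; vc=[28]
#3 0x13→b4/s0 MISS; vc=[28,8]
#4 0x12→b4/s0 L1-HIT; vc=[28,8]
#5 0x65→b25/s1 MISS; vc=[28,8,29]
#6 0x20→b8/s0 VC-HIT; vc=[28,4,29]
#7 0x10→b4/s0 VC-HIT; vc=[28,8,29]
#8 0x77→b29/s1 VC-HIT; vc=[28,8,25]
#9 0x75→b29/s1 L1-HIT; vc=[28,8,25]
#10 0x76→b29/s1 L1-HIT; vc=[28,8,25]

SEQ = [MISS, MISS, MISS, MISS, L1-HIT, MISS, VC-HIT, VC-HIT, VC-HIT, L1-HIT, L1-HIT]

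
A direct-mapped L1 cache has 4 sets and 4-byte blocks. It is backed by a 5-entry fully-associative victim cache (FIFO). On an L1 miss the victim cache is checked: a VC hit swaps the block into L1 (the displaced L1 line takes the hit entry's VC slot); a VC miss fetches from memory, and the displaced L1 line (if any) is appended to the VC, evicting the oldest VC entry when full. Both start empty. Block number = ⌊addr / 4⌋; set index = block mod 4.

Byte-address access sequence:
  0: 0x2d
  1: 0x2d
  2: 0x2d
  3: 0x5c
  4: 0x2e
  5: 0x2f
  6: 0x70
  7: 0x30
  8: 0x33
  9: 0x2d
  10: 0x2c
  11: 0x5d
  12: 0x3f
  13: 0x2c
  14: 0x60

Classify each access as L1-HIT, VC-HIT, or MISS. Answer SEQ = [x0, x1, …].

SEQ = [MISS, L1-HIT, L1-HIT, MISS, VC-HIT, L1-HIT, MISS, MISS, L1-HIT, L1-HIT, L1-HIT, VC-HIT, MISS, VC-HIT, MISS]

#0 0x2d→b11/s3 MISS; vc=[]
#1 0x2d→b11/s3 L1-HIT; vc=[]
#2 0x2d→b11/s3 L1-HIT; vc=[]
#3 0x5c→b23/s3 MISS; vc=[11]
#4 0x2e→b11/s3 VC-HIT; vc=[23]
#5 0x2f→b11/s3 L1-HIT; vc=[23]
#6 0x70→b28/s0 MISS; vc=[23]
#7 0x30→b12/s0 MISS; vc=[23,28]
#8 0x33→b12/s0 L1-HIT; vc=[23,28]
#9 0x2d→b11/s3 L1-HIT; vc=[23,28]
#10 0x2c→b11/s3 L1-HIT; vc=[23,28]
#11 0x5d→b23/s3 VC-HIT; vc=[11,28]
#12 0x3f→b15/s3 MISS; vc=[11,28,23]
#13 0x2c→b11/s3 VC-HIT; vc=[15,28,23]
#14 0x60→b24/s0 MISS; vc=[15,28,23,12]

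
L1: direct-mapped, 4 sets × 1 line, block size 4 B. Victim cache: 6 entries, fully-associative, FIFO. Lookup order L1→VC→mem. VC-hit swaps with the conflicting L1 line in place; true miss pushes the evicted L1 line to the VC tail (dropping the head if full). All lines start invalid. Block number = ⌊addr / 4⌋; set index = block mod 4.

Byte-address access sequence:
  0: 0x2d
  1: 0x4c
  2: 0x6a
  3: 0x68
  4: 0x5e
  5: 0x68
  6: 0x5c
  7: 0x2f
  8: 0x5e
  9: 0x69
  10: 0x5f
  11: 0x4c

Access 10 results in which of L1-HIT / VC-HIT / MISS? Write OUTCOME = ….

  [0] addr=0x2d blk=11 s=3: MISS | VC []
  [1] addr=0x4c blk=19 s=3: MISS | VC [11]
  [2] addr=0x6a blk=26 s=2: MISS | VC [11]
  [3] addr=0x68 blk=26 s=2: L1-HIT | VC [11]
  [4] addr=0x5e blk=23 s=3: MISS | VC [11, 19]
  [5] addr=0x68 blk=26 s=2: L1-HIT | VC [11, 19]
  [6] addr=0x5c blk=23 s=3: L1-HIT | VC [11, 19]
  [7] addr=0x2f blk=11 s=3: VC-HIT | VC [23, 19]
  [8] addr=0x5e blk=23 s=3: VC-HIT | VC [11, 19]
  [9] addr=0x69 blk=26 s=2: L1-HIT | VC [11, 19]
  [10] addr=0x5f blk=23 s=3: L1-HIT | VC [11, 19]
  [11] addr=0x4c blk=19 s=3: VC-HIT | VC [11, 23]

OUTCOME = L1-HIT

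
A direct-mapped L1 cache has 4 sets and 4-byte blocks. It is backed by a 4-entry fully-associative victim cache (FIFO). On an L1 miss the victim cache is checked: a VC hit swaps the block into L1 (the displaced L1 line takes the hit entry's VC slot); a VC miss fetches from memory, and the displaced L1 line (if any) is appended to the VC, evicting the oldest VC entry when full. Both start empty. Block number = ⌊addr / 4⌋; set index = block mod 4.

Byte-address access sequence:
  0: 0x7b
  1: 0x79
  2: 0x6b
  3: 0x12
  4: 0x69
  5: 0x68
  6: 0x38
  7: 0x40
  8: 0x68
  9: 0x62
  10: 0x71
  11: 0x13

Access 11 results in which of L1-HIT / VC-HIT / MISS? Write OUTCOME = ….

  [0] addr=0x7b blk=30 s=2: MISS | VC []
  [1] addr=0x79 blk=30 s=2: L1-HIT | VC []
  [2] addr=0x6b blk=26 s=2: MISS | VC [30]
  [3] addr=0x12 blk=4 s=0: MISS | VC [30]
  [4] addr=0x69 blk=26 s=2: L1-HIT | VC [30]
  [5] addr=0x68 blk=26 s=2: L1-HIT | VC [30]
  [6] addr=0x38 blk=14 s=2: MISS | VC [30, 26]
  [7] addr=0x40 blk=16 s=0: MISS | VC [30, 26, 4]
  [8] addr=0x68 blk=26 s=2: VC-HIT | VC [30, 14, 4]
  [9] addr=0x62 blk=24 s=0: MISS | VC [30, 14, 4, 16]
  [10] addr=0x71 blk=28 s=0: MISS | VC [14, 4, 16, 24]
  [11] addr=0x13 blk=4 s=0: VC-HIT | VC [14, 28, 16, 24]

OUTCOME = VC-HIT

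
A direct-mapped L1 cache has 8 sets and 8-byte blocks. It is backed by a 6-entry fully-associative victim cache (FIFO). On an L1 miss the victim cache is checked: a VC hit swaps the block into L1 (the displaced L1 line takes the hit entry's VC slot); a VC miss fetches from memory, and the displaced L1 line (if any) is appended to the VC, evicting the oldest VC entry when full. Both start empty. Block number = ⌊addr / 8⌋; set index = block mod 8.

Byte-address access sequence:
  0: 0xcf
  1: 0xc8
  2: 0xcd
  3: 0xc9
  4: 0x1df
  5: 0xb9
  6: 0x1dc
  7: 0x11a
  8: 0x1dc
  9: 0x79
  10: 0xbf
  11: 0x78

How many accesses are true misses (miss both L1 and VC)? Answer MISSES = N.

MISSES = 5

  [0] addr=0xcf blk=25 s=1: MISS | VC []
  [1] addr=0xc8 blk=25 s=1: L1-HIT | VC []
  [2] addr=0xcd blk=25 s=1: L1-HIT | VC []
  [3] addr=0xc9 blk=25 s=1: L1-HIT | VC []
  [4] addr=0x1df blk=59 s=3: MISS | VC []
  [5] addr=0xb9 blk=23 s=7: MISS | VC []
  [6] addr=0x1dc blk=59 s=3: L1-HIT | VC []
  [7] addr=0x11a blk=35 s=3: MISS | VC [59]
  [8] addr=0x1dc blk=59 s=3: VC-HIT | VC [35]
  [9] addr=0x79 blk=15 s=7: MISS | VC [35, 23]
  [10] addr=0xbf blk=23 s=7: VC-HIT | VC [35, 15]
  [11] addr=0x78 blk=15 s=7: VC-HIT | VC [35, 23]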